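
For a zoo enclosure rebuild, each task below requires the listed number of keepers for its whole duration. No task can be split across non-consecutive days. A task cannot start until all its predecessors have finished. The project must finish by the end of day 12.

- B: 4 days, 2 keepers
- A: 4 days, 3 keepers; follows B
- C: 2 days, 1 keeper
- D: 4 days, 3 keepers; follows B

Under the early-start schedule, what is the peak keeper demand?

6

Early-start schedule: B@1, A@5, C@1, D@5.
Load per day: day 1: 3, day 2: 3, day 3: 2, day 4: 2, day 5: 6, day 6: 6, day 7: 6, day 8: 6, day 9: 0, day 10: 0, day 11: 0, day 12: 0.
Peak is 6.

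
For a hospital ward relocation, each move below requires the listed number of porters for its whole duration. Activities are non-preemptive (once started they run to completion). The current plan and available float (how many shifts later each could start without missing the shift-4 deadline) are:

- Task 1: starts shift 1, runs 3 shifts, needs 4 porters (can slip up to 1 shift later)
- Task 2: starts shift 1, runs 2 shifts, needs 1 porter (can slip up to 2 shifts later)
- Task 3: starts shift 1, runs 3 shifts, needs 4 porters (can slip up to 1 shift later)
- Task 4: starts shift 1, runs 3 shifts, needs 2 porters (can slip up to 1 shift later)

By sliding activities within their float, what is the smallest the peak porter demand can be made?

Schedule Task 1@1, Task 2@1, Task 3@1, Task 4@1: s1:11  s2:11  s3:10  s4:0 — peak 11.
No arrangement of the 24 feasible schedules does better.

11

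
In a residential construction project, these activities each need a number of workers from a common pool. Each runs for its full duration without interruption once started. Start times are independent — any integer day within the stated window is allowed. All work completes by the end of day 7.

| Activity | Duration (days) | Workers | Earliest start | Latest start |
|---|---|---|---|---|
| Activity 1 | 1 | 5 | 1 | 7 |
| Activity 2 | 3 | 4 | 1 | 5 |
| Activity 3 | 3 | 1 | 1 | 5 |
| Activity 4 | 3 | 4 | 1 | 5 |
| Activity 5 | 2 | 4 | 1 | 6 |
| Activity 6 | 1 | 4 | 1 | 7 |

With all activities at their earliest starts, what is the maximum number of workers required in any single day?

22

Early-start schedule: Activity 1@1, Activity 2@1, Activity 3@1, Activity 4@1, Activity 5@1, Activity 6@1.
Load per day: day 1: 22, day 2: 13, day 3: 9, day 4: 0, day 5: 0, day 6: 0, day 7: 0.
Peak is 22.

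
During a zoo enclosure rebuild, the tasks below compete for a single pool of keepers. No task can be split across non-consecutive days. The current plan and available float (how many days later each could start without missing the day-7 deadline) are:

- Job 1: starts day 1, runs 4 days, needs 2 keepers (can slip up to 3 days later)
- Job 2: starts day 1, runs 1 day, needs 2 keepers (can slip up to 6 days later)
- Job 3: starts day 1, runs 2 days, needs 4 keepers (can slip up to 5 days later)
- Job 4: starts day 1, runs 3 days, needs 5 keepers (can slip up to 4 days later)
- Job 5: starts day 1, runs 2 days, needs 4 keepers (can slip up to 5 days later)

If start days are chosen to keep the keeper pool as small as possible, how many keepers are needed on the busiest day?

7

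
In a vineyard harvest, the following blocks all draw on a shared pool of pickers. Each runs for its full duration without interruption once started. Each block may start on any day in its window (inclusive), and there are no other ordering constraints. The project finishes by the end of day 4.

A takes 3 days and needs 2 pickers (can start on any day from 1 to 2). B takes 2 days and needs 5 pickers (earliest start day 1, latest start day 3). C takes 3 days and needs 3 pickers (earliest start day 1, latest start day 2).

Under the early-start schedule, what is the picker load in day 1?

10

At early start, day 1 has: A, B, C.
Demand: 2 + 5 + 3 = 10.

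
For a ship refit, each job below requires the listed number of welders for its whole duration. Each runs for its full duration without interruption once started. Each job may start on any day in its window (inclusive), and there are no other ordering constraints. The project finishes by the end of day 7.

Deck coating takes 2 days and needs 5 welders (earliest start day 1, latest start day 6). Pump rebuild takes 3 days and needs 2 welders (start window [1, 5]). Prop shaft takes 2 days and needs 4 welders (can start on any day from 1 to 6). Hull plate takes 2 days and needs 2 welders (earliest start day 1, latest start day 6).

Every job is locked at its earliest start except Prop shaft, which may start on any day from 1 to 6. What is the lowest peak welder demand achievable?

Prop shaft@1: d1:13  d2:13  d3:2  d4:0  d5:0  d6:0  d7:0 → peak 13
Prop shaft@2: d1:9  d2:13  d3:6  d4:0  d5:0  d6:0  d7:0 → peak 13
Prop shaft@3: d1:9  d2:9  d3:6  d4:4  d5:0  d6:0  d7:0 → peak 9
Prop shaft@4: d1:9  d2:9  d3:2  d4:4  d5:4  d6:0  d7:0 → peak 9
Prop shaft@5: d1:9  d2:9  d3:2  d4:0  d5:4  d6:4  d7:0 → peak 9
Prop shaft@6: d1:9  d2:9  d3:2  d4:0  d5:0  d6:4  d7:4 → peak 9
Best is Prop shaft@3, peak 9.

9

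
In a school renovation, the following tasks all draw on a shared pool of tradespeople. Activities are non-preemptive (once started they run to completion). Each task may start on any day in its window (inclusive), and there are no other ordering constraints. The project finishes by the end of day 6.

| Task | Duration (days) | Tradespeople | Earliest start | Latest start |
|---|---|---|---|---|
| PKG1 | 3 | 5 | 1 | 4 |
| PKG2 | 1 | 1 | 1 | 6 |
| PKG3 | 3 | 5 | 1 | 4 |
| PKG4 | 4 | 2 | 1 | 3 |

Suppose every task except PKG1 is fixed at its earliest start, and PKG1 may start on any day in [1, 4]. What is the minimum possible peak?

8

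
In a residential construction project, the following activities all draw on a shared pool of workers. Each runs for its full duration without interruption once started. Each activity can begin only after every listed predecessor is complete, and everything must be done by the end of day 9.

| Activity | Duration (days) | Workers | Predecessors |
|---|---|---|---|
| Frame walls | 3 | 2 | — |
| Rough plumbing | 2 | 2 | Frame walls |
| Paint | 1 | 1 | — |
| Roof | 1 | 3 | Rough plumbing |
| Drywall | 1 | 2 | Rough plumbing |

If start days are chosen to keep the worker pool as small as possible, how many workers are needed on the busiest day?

3

Early-start (Frame walls@1, Rough plumbing@4, Paint@1, Roof@6, Drywall@6) gives peak 5: d1:3  d2:2  d3:2  d4:2  d5:2  d6:5  d7:0  d8:0  d9:0.
Shift Drywall→7.
Schedule Frame walls@1, Rough plumbing@4, Paint@1, Roof@6, Drywall@7: d1:3  d2:2  d3:2  d4:2  d5:2  d6:3  d7:2  d8:0  d9:0 — peak 3.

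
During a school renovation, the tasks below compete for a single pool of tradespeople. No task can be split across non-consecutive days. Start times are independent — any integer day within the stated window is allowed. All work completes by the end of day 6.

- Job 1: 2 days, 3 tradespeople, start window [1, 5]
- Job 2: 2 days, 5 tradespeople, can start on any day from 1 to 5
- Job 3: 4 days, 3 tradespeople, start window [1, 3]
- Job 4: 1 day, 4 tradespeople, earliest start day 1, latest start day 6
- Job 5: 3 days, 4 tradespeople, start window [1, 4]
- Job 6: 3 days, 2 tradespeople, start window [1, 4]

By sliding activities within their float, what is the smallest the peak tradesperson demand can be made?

9

Early-start (Job 1@1, Job 2@1, Job 3@1, Job 4@1, Job 5@1, Job 6@1) gives peak 21: d1:21  d2:17  d3:9  d4:3  d5:0  d6:0.
Shift Job 3→3, Job 4→3, Job 5→4, Job 6→3.
Schedule Job 1@1, Job 2@1, Job 3@3, Job 4@3, Job 5@4, Job 6@3: d1:8  d2:8  d3:9  d4:9  d5:9  d6:7 — peak 9.
Total tradesperson-days = 50 over 6 days ⇒ peak ≥ ⌈50/6⌉ = 9, so 9 is optimal.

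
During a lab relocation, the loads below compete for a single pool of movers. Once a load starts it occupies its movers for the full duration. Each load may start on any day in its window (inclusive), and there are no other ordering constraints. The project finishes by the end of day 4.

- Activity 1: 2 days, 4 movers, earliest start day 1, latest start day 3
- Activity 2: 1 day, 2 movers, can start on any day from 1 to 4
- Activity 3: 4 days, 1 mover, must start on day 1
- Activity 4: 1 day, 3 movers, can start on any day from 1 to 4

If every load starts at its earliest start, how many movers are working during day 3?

At early start, day 3 has: Activity 3.
Demand: 1 = 1.

1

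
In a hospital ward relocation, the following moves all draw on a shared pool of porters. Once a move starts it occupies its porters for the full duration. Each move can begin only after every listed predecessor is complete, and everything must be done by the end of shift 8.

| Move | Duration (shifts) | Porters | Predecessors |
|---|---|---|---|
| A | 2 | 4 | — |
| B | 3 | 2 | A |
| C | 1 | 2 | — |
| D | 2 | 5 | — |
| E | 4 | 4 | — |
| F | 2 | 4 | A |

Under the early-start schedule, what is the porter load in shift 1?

15

At early start, shift 1 has: A, C, D, E.
Demand: 4 + 2 + 5 + 4 = 15.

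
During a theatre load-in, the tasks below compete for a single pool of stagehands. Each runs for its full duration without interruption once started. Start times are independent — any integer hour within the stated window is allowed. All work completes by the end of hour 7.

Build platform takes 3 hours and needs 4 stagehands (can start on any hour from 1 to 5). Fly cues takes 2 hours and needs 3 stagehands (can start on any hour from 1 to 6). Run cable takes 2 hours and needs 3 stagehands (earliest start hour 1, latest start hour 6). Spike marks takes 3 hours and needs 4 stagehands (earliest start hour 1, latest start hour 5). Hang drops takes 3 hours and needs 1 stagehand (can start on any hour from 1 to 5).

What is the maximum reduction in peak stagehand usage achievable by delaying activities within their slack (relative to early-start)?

Early-start peak: h1:15  h2:15  h3:9  h4:0  h5:0  h6:0  h7:0 ⇒ 15.
Leveled (Build platform@1, Fly cues@1, Run cable@3, Spike marks@4, Hang drops@5): h1:7  h2:7  h3:7  h4:7  h5:5  h6:5  h7:1 ⇒ 7.
Reduction 15 − 7 = 8.

8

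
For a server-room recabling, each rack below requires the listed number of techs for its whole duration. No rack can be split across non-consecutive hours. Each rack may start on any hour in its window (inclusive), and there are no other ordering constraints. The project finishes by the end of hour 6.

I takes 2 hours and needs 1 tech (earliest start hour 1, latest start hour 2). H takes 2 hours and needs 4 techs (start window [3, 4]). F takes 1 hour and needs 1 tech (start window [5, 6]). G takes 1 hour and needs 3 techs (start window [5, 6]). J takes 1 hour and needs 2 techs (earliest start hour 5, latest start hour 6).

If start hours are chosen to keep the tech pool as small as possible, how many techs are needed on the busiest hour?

4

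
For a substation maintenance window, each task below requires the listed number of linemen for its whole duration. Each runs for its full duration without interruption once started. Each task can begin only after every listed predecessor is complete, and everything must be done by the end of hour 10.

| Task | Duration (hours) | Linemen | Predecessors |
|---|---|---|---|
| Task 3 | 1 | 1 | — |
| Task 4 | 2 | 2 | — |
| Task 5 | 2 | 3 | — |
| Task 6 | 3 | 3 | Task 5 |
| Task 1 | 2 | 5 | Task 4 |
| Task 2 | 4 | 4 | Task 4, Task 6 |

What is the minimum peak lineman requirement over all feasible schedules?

8

Schedule Task 3@1, Task 4@1, Task 5@1, Task 6@3, Task 1@3, Task 2@6: h1:6  h2:5  h3:8  h4:8  h5:3  h6:4  h7:4  h8:4  h9:4  h10:0 — peak 8.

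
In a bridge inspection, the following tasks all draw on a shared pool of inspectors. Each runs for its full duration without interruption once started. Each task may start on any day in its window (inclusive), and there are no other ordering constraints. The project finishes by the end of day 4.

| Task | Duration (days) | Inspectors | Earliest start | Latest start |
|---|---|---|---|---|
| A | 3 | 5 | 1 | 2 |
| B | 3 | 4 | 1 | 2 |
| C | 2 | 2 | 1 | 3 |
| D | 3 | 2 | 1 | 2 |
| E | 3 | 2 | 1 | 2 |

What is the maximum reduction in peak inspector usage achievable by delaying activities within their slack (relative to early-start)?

0

Early-start peak: d1:15  d2:15  d3:13  d4:0 ⇒ 15.
Leveled (A@1, B@1, C@1, D@1, E@1): d1:15  d2:15  d3:13  d4:0 ⇒ 15.
Reduction 15 − 15 = 0.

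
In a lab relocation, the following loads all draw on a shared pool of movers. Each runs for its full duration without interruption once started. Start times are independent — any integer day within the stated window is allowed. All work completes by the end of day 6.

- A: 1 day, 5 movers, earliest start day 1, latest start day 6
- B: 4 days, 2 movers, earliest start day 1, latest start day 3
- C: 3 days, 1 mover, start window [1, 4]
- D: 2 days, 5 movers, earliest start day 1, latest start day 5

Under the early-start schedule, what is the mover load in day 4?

At early start, day 4 has: B.
Demand: 2 = 2.

2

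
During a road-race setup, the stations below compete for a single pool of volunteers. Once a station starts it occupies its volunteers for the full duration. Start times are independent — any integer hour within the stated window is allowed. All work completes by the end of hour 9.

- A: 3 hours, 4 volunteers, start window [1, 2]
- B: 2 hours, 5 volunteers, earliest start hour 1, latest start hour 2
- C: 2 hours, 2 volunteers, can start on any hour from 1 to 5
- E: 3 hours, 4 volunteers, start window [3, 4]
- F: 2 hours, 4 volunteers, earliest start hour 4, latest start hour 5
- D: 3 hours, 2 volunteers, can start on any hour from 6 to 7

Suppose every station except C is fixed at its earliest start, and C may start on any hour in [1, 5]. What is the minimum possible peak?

C@1: h1:11  h2:11  h3:8  h4:8  h5:8  h6:2  h7:2  h8:2  h9:0 → peak 11
C@2: h1:9  h2:11  h3:10  h4:8  h5:8  h6:2  h7:2  h8:2  h9:0 → peak 11
C@3: h1:9  h2:9  h3:10  h4:10  h5:8  h6:2  h7:2  h8:2  h9:0 → peak 10
C@4: h1:9  h2:9  h3:8  h4:10  h5:10  h6:2  h7:2  h8:2  h9:0 → peak 10
C@5: h1:9  h2:9  h3:8  h4:8  h5:10  h6:4  h7:2  h8:2  h9:0 → peak 10
Best is C@3, peak 10.

10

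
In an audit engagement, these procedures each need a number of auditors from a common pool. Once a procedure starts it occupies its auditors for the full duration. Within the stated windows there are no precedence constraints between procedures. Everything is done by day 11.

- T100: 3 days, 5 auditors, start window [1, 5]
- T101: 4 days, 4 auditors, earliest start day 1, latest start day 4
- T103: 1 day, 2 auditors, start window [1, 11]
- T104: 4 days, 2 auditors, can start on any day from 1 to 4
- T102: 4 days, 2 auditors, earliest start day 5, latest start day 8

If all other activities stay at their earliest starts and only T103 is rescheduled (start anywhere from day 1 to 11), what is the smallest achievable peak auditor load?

11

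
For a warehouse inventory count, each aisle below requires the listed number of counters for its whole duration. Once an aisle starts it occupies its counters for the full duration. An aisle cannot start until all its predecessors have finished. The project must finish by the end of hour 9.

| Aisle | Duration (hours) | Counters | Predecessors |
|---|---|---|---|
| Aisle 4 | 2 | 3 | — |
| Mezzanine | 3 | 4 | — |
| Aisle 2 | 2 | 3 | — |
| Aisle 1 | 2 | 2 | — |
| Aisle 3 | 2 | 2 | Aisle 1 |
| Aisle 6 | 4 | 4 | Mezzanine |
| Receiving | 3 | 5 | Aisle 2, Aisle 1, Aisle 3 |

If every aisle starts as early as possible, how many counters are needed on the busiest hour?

Early-start schedule: Aisle 4@1, Mezzanine@1, Aisle 2@1, Aisle 1@1, Aisle 3@3, Aisle 6@4, Receiving@5.
Load per hour: hour 1: 12, hour 2: 12, hour 3: 6, hour 4: 6, hour 5: 9, hour 6: 9, hour 7: 9, hour 8: 0, hour 9: 0.
Peak is 12.

12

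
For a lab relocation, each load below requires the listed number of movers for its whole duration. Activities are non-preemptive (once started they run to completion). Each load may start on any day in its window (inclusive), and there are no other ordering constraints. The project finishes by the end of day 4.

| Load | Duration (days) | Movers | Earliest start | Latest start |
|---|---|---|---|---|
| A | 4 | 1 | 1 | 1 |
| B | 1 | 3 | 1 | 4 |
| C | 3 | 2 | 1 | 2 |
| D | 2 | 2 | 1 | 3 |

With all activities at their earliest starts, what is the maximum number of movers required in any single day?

Early-start schedule: A@1, B@1, C@1, D@1.
Load per day: day 1: 8, day 2: 5, day 3: 3, day 4: 1.
Peak is 8.

8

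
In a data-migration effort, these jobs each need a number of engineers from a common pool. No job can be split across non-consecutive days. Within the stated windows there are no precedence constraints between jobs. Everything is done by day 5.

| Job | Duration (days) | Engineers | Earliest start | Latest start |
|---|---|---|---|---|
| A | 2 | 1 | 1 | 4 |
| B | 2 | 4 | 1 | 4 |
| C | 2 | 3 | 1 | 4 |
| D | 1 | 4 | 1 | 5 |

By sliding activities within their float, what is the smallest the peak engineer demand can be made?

Early-start (A@1, B@1, C@1, D@1) gives peak 12: d1:12  d2:8  d3:0  d4:0  d5:0.
Shift B→3, D→5.
Schedule A@1, B@3, C@1, D@5: d1:4  d2:4  d3:4  d4:4  d5:4 — peak 4.
Total engineer-days = 20 over 5 days ⇒ peak ≥ ⌈20/5⌉ = 4, so 4 is optimal.

4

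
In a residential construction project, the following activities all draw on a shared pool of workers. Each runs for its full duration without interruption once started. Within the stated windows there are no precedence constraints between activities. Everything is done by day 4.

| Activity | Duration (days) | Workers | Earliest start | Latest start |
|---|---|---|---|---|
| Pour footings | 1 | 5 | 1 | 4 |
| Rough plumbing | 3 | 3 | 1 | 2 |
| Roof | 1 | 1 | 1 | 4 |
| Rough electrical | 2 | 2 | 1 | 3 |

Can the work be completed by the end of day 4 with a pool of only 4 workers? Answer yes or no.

no

Total worker-days = 19; over 4 days the average is 19/4 > 4, so some day must exceed 4.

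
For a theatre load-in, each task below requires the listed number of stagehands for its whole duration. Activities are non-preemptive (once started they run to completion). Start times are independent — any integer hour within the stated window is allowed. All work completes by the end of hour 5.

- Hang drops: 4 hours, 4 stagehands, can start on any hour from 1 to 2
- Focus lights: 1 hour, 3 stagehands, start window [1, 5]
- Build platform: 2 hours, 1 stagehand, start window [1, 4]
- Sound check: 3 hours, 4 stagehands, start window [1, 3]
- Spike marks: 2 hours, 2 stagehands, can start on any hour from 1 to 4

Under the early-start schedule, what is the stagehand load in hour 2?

At early start, hour 2 has: Hang drops, Build platform, Sound check, Spike marks.
Demand: 4 + 1 + 4 + 2 = 11.

11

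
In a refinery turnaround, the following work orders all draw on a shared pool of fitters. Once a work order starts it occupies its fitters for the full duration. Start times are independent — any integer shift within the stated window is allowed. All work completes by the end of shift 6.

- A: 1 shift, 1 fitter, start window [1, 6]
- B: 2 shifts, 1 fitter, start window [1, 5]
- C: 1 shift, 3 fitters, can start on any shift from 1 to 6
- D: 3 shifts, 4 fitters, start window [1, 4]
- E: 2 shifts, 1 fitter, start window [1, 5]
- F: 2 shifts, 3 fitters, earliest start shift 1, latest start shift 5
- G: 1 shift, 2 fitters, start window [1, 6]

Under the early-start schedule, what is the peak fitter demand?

15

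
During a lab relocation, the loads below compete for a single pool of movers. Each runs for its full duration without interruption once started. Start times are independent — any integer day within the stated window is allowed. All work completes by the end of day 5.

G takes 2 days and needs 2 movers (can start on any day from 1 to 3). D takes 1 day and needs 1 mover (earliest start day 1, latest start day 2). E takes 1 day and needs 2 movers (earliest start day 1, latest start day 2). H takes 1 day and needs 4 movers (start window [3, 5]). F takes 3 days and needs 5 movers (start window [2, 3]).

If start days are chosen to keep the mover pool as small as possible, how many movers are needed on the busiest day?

Early-start (G@1, D@1, E@1, H@3, F@2) gives peak 9: d1:5  d2:7  d3:9  d4:5  d5:0.
Shift H→5.
Schedule G@1, D@1, E@1, H@5, F@2: d1:5  d2:7  d3:5  d4:5  d5:4 — peak 7.

7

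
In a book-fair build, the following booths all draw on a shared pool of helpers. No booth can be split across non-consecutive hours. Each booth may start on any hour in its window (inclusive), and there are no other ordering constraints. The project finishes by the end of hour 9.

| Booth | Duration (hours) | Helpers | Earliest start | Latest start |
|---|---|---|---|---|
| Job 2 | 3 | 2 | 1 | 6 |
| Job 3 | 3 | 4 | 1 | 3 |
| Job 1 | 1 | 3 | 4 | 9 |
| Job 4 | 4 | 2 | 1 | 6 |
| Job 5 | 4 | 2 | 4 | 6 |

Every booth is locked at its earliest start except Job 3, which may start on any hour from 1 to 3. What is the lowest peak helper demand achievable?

8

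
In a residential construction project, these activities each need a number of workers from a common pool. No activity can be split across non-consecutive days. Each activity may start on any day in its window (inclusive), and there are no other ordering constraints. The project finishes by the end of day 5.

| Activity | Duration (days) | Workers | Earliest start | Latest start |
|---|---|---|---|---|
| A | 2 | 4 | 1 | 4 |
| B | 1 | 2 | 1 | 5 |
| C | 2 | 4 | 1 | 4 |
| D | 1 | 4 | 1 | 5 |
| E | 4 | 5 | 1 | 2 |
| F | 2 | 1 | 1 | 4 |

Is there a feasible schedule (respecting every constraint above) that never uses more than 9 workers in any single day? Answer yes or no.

no

The minimum achievable peak is 10; 9 < 10, so no feasible schedule stays within the cap.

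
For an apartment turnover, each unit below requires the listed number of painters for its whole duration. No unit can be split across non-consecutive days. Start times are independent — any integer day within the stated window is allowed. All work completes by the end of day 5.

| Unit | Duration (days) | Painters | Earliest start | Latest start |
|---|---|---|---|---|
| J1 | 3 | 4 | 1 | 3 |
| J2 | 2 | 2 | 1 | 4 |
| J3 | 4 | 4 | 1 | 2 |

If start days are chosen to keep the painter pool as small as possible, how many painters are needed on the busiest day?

Early-start (J1@1, J2@1, J3@1) gives peak 10: d1:10  d2:10  d3:8  d4:4  d5:0.
Shift J2→4.
Schedule J1@1, J2@4, J3@1: d1:8  d2:8  d3:8  d4:6  d5:2 — peak 8.
No arrangement of the 24 feasible schedules does better.

8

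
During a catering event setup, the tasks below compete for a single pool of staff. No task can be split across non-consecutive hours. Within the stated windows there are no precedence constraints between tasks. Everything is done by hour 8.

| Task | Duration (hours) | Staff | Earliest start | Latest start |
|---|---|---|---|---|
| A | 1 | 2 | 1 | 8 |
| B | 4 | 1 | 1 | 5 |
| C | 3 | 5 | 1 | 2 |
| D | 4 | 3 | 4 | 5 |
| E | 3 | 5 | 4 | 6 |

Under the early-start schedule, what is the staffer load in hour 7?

3

At early start, hour 7 has: D.
Demand: 3 = 3.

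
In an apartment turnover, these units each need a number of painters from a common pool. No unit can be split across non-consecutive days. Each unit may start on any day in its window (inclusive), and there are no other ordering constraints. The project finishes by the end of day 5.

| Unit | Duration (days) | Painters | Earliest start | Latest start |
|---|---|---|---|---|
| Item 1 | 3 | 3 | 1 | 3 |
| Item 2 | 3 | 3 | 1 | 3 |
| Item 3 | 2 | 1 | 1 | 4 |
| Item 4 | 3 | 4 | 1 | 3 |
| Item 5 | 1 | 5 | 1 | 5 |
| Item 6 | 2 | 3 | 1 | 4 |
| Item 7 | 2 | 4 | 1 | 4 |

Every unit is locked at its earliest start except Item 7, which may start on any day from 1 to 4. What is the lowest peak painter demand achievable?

Item 7@1: d1:23  d2:18  d3:10  d4:0  d5:0 → peak 23
Item 7@2: d1:19  d2:18  d3:14  d4:0  d5:0 → peak 19
Item 7@3: d1:19  d2:14  d3:14  d4:4  d5:0 → peak 19
Item 7@4: d1:19  d2:14  d3:10  d4:4  d5:4 → peak 19
Best is Item 7@2, peak 19.

19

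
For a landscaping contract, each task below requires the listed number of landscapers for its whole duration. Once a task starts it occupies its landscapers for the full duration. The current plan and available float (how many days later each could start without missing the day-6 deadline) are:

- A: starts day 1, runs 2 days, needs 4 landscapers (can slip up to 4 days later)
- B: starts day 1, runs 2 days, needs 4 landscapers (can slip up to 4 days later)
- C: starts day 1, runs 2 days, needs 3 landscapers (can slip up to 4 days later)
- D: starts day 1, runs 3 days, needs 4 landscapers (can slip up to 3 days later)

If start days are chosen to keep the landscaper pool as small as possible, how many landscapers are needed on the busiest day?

Early-start (A@1, B@1, C@1, D@1) gives peak 15: d1:15  d2:15  d3:4  d4:0  d5:0  d6:0.
Shift C→3, D→3.
Schedule A@1, B@1, C@3, D@3: d1:8  d2:8  d3:7  d4:7  d5:4  d6:0 — peak 8.

8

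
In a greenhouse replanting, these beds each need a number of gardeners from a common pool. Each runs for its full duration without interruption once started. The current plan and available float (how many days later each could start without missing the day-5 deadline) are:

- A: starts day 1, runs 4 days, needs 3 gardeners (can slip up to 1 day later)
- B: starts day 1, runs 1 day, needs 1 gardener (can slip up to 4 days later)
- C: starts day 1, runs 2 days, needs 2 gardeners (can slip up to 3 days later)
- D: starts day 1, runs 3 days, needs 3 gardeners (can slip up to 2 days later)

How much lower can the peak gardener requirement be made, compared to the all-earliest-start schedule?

Early-start peak: d1:9  d2:8  d3:6  d4:3  d5:0 ⇒ 9.
Leveled (A@1, B@1, C@1, D@3): d1:6  d2:5  d3:6  d4:6  d5:3 ⇒ 6.
Reduction 9 − 6 = 3.

3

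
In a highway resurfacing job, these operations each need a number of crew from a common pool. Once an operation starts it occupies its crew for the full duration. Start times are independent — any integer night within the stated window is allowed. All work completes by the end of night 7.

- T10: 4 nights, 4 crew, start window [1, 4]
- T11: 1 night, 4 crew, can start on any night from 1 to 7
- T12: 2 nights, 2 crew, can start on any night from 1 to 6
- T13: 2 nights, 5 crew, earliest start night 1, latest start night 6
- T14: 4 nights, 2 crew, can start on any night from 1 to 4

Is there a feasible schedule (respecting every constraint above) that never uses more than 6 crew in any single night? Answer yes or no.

no

The minimum achievable peak is 7; 6 < 7, so no feasible schedule stays within the cap.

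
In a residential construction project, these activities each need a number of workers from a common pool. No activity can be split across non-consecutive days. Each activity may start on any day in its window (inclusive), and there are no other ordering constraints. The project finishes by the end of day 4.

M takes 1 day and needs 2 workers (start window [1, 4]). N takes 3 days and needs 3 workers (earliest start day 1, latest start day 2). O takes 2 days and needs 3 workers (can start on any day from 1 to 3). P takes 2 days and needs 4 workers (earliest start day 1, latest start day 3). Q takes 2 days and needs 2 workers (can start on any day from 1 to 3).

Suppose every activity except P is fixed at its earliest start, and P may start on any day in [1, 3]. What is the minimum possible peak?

P@1: d1:14  d2:12  d3:3  d4:0 → peak 14
P@2: d1:10  d2:12  d3:7  d4:0 → peak 12
P@3: d1:10  d2:8  d3:7  d4:4 → peak 10
Best is P@3, peak 10.

10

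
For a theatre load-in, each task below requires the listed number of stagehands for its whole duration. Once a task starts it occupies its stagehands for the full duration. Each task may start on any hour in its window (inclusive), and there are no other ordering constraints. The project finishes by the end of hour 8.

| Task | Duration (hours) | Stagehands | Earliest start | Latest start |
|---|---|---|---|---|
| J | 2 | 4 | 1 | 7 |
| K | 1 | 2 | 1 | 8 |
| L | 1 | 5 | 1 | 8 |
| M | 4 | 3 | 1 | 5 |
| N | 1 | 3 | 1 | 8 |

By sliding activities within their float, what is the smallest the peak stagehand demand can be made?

5

Early-start (J@1, K@1, L@1, M@1, N@1) gives peak 17: h1:17  h2:7  h3:3  h4:3  h5:0  h6:0  h7:0  h8:0.
Shift K→3, L→4, M→5, N→3.
Schedule J@1, K@3, L@4, M@5, N@3: h1:4  h2:4  h3:5  h4:5  h5:3  h6:3  h7:3  h8:3 — peak 5.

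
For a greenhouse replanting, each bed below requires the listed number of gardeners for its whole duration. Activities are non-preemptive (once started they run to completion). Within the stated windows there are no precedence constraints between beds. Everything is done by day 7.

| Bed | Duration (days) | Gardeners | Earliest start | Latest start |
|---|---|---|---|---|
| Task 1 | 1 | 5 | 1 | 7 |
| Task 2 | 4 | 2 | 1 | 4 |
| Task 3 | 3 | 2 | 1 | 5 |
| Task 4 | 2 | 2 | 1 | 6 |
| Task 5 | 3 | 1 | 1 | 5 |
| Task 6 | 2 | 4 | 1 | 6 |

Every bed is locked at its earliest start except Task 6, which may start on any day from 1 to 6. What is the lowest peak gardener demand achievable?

12

Task 6@1: d1:16  d2:11  d3:5  d4:2  d5:0  d6:0  d7:0 → peak 16
Task 6@2: d1:12  d2:11  d3:9  d4:2  d5:0  d6:0  d7:0 → peak 12
Task 6@3: d1:12  d2:7  d3:9  d4:6  d5:0  d6:0  d7:0 → peak 12
Task 6@4: d1:12  d2:7  d3:5  d4:6  d5:4  d6:0  d7:0 → peak 12
Task 6@5: d1:12  d2:7  d3:5  d4:2  d5:4  d6:4  d7:0 → peak 12
Task 6@6: d1:12  d2:7  d3:5  d4:2  d5:0  d6:4  d7:4 → peak 12
Best is Task 6@2, peak 12.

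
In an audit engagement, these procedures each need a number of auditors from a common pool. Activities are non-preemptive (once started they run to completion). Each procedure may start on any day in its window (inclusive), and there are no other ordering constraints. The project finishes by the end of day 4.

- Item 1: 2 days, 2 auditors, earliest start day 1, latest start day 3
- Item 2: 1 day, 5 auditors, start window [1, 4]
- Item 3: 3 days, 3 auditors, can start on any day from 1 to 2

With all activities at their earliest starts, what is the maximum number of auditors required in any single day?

Early-start schedule: Item 1@1, Item 2@1, Item 3@1.
Load per day: day 1: 10, day 2: 5, day 3: 3, day 4: 0.
Peak is 10.

10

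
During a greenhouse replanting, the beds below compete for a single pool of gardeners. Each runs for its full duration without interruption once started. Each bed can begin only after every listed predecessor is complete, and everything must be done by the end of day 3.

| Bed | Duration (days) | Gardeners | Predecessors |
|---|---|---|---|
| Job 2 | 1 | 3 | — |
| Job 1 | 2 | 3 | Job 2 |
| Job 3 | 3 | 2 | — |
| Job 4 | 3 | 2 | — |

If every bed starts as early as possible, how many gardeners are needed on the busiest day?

Early-start schedule: Job 2@1, Job 1@2, Job 3@1, Job 4@1.
Load per day: day 1: 7, day 2: 7, day 3: 7.
Peak is 7.

7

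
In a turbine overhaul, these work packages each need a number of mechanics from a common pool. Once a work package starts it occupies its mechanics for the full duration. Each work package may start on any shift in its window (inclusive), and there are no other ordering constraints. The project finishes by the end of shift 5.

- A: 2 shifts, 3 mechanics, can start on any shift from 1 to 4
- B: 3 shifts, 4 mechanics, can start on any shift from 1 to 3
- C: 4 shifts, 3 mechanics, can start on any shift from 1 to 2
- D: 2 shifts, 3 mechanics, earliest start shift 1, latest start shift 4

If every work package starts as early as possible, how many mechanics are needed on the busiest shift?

13

Early-start schedule: A@1, B@1, C@1, D@1.
Load per shift: shift 1: 13, shift 2: 13, shift 3: 7, shift 4: 3, shift 5: 0.
Peak is 13.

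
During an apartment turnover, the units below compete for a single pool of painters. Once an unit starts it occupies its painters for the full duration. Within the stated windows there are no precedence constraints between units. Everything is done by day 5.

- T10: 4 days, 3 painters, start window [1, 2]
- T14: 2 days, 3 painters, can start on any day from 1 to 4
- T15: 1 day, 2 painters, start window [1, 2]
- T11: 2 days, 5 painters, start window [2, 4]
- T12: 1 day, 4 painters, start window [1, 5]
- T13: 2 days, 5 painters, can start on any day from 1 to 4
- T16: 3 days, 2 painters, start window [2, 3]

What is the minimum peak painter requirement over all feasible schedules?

11

Early-start (T10@1, T14@1, T15@1, T11@2, T12@1, T13@1, T16@2) gives peak 18: d1:17  d2:18  d3:10  d4:5  d5:0.
Shift T12→5, T13→4, T16→3.
Schedule T10@1, T14@1, T15@1, T11@2, T12@5, T13@4, T16@3: d1:8  d2:11  d3:10  d4:10  d5:11 — peak 11.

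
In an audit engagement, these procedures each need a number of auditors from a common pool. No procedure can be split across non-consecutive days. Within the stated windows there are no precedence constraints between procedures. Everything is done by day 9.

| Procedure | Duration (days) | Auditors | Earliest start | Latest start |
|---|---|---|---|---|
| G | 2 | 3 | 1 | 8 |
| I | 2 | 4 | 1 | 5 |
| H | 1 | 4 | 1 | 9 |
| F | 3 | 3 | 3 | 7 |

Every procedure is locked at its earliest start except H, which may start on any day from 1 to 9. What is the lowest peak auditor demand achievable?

7

H@1: d1:11  d2:7  d3:3  d4:3  d5:3  d6:0  d7:0  d8:0  d9:0 → peak 11
H@2: d1:7  d2:11  d3:3  d4:3  d5:3  d6:0  d7:0  d8:0  d9:0 → peak 11
H@3: d1:7  d2:7  d3:7  d4:3  d5:3  d6:0  d7:0  d8:0  d9:0 → peak 7
H@4: d1:7  d2:7  d3:3  d4:7  d5:3  d6:0  d7:0  d8:0  d9:0 → peak 7
H@5: d1:7  d2:7  d3:3  d4:3  d5:7  d6:0  d7:0  d8:0  d9:0 → peak 7
H@6: d1:7  d2:7  d3:3  d4:3  d5:3  d6:4  d7:0  d8:0  d9:0 → peak 7
H@7: d1:7  d2:7  d3:3  d4:3  d5:3  d6:0  d7:4  d8:0  d9:0 → peak 7
H@8: d1:7  d2:7  d3:3  d4:3  d5:3  d6:0  d7:0  d8:4  d9:0 → peak 7
H@9: d1:7  d2:7  d3:3  d4:3  d5:3  d6:0  d7:0  d8:0  d9:4 → peak 7
Best is H@3, peak 7.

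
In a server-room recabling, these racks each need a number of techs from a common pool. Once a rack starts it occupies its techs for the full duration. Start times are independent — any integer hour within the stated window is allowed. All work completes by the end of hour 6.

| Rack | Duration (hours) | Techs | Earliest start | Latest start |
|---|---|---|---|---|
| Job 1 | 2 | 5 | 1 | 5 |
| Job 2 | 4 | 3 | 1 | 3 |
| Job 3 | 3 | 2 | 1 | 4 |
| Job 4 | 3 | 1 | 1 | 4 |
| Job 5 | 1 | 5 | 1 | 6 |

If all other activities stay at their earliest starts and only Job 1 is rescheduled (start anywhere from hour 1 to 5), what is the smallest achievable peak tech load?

11

Job 1@1: h1:16  h2:11  h3:6  h4:3  h5:0  h6:0 → peak 16
Job 1@2: h1:11  h2:11  h3:11  h4:3  h5:0  h6:0 → peak 11
Job 1@3: h1:11  h2:6  h3:11  h4:8  h5:0  h6:0 → peak 11
Job 1@4: h1:11  h2:6  h3:6  h4:8  h5:5  h6:0 → peak 11
Job 1@5: h1:11  h2:6  h3:6  h4:3  h5:5  h6:5 → peak 11
Best is Job 1@2, peak 11.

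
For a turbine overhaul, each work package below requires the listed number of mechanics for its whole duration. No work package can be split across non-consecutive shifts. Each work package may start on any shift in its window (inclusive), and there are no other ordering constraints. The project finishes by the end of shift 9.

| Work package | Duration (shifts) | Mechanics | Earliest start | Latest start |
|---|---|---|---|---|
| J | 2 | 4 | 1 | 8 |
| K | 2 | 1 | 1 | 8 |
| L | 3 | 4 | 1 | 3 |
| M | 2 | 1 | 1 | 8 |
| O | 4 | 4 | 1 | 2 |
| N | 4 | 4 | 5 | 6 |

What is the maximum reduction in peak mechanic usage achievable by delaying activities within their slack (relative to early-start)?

6

Early-start peak: s1:14  s2:14  s3:8  s4:4  s5:4  s6:4  s7:4  s8:4  s9:0 ⇒ 14.
Leveled (J@1, K@5, L@3, M@5, O@1, N@6): s1:8  s2:8  s3:8  s4:8  s5:6  s6:6  s7:4  s8:4  s9:4 ⇒ 8.
Reduction 14 − 8 = 6.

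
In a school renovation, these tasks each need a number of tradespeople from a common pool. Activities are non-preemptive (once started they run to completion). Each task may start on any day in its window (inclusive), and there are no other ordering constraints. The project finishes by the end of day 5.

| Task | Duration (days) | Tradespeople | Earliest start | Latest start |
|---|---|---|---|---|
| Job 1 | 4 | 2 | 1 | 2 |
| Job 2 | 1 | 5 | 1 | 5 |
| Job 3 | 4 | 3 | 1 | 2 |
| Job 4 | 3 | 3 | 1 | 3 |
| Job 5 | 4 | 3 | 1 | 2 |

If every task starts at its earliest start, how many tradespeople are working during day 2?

11

At early start, day 2 has: Job 1, Job 3, Job 4, Job 5.
Demand: 2 + 3 + 3 + 3 = 11.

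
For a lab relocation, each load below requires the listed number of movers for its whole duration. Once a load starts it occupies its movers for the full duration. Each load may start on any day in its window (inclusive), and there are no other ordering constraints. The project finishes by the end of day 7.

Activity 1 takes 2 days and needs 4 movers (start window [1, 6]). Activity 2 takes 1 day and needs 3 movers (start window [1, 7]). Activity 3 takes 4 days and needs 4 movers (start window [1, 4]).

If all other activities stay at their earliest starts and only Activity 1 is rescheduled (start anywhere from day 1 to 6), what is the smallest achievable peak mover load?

Activity 1@1: d1:11  d2:8  d3:4  d4:4  d5:0  d6:0  d7:0 → peak 11
Activity 1@2: d1:7  d2:8  d3:8  d4:4  d5:0  d6:0  d7:0 → peak 8
Activity 1@3: d1:7  d2:4  d3:8  d4:8  d5:0  d6:0  d7:0 → peak 8
Activity 1@4: d1:7  d2:4  d3:4  d4:8  d5:4  d6:0  d7:0 → peak 8
Activity 1@5: d1:7  d2:4  d3:4  d4:4  d5:4  d6:4  d7:0 → peak 7
Activity 1@6: d1:7  d2:4  d3:4  d4:4  d5:0  d6:4  d7:4 → peak 7
Best is Activity 1@5, peak 7.

7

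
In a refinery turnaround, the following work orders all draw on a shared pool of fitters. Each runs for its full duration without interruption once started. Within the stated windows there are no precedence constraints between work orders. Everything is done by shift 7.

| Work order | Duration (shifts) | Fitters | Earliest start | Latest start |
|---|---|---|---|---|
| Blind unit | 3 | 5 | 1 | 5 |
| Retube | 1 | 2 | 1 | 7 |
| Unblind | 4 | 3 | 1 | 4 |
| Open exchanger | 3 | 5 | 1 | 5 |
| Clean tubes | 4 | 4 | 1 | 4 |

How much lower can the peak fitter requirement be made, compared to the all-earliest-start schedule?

10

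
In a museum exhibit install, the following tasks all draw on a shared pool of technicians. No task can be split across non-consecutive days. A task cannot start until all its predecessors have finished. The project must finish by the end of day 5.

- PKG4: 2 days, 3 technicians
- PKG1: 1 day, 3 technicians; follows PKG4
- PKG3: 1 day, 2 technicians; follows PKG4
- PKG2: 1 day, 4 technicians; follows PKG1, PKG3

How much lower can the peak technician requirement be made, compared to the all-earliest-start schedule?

1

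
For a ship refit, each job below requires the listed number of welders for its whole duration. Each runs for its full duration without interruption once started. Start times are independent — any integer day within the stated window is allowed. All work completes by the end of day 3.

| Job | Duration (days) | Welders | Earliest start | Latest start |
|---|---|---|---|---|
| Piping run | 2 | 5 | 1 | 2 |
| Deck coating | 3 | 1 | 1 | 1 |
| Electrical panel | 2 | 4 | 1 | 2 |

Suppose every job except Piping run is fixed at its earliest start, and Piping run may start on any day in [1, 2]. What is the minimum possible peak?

10

Piping run@1: d1:10  d2:10  d3:1 → peak 10
Piping run@2: d1:5  d2:10  d3:6 → peak 10
Best is Piping run@1, peak 10.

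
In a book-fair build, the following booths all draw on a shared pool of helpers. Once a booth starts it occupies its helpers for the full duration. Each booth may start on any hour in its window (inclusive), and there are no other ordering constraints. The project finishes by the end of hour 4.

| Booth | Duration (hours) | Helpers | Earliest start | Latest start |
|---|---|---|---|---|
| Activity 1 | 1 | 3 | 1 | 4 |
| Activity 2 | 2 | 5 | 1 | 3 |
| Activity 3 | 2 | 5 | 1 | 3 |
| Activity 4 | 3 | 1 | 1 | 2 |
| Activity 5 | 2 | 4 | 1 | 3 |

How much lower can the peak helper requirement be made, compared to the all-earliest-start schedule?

Early-start peak: h1:18  h2:15  h3:1  h4:0 ⇒ 18.
Leveled (Activity 1@1, Activity 2@1, Activity 3@3, Activity 4@1, Activity 5@2): h1:9  h2:10  h3:10  h4:5 ⇒ 10.
Reduction 18 − 10 = 8.

8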